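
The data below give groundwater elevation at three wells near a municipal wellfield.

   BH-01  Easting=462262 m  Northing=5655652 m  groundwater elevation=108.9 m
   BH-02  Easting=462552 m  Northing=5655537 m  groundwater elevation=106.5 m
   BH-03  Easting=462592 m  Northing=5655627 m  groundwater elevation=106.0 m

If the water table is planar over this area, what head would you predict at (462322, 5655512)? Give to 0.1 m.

Taking BH-01 as reference: BH-02−BH-01 = (290, -115, -2.4); BH-03−BH-01 = (330, -25, -2.9).
Determinant of the coordinate differences = 290·(-25) − 330·(-115) = 30700.
∂h/∂x = [(-2.4)·(-25) − (-2.9)·(-115)] / 30700 = -0.008909
∂h/∂y = [290·(-2.9) − 330·(-2.4)] / 30700 = -0.001596
h(462322, 5655512) = 108.9 + (-0.008909)·(60) + (-0.001596)·(-140) = 108.9 -0.535 +0.223 = 108.589 m.

108.6 m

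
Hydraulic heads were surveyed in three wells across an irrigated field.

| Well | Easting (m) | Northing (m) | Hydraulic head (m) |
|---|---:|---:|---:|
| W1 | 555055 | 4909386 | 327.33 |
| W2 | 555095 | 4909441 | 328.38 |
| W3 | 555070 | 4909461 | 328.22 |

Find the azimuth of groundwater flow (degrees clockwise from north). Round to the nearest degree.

Taking W1 as reference: W2−W1 = (40, 55, +1.05); W3−W1 = (15, 75, +0.89).
Solve a·Δx + b·Δy = Δh: det = 40·75 − 15·55 = 2175.
∂h/∂x = [(+1.05)·75 − (+0.89)·55] / 2175 = +0.01370
∂h/∂y = [40·(+0.89) − 15·(+1.05)] / 2175 = +0.009126
Flow direction (−∇h) has components (-0.01370 E, -0.009126 N).
Azimuth = atan2(E, N) = atan2(-0.01370, -0.009126) = 236.3° ≈ 236°.

236°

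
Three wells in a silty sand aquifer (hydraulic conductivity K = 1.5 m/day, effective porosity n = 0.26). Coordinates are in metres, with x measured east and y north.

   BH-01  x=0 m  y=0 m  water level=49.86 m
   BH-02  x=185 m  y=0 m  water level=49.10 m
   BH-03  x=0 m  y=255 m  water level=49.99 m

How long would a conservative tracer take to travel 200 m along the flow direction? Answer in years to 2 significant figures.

23 years

∂h/∂x = (49.10 − 49.86) / (185 − 0) = -0.004108
∂h/∂y = (49.99 − 49.86) / (255 − 0) = +0.0005098
|∇h| = √(-0.004108² + 0.0005098²) = 0.00414
Seepage velocity v = K·i/n = 1.5 × 0.00414 / 0.26 = 0.02388 m/day.
t = 200 / 0.02388 = 8375 days = 22.9 years.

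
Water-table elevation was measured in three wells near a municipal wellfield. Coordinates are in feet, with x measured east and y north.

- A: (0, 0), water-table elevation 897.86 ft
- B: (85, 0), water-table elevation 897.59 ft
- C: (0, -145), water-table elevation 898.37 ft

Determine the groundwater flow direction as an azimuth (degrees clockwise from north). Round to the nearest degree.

∂h/∂x = (897.59 − 897.86) / (85 − 0) = -0.003176
∂h/∂y = (898.37 − 897.86) / (-145 − 0) = -0.003517
Flow direction (−∇h) has components (+0.003176 E, +0.003517 N).
Azimuth = atan2(E, N) = atan2(+0.003176, +0.003517) = 42.1° ≈ 042°.

042°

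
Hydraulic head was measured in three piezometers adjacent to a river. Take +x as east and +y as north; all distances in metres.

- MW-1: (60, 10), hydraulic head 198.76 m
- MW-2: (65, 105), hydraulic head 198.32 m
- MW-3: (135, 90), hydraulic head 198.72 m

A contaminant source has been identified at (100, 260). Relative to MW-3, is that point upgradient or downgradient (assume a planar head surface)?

Taking MW-1 as reference: MW-2−MW-1 = (5, 95, -0.44); MW-3−MW-1 = (75, 80, -0.04).
Determinant of the coordinate differences = 5·80 − 75·95 = -6725.
∂h/∂x = [(-0.44)·80 − (-0.04)·95] / -6725 = +0.004669
∂h/∂y = [5·(-0.04) − 75·(-0.44)] / -6725 = -0.004877
Head at (100, 260) = 198.76 + (+0.004669)·(40) + (-0.004877)·(250) = 197.73 m.
That is lower than the 198.72 m at MW-3, so the point is downgradient.

downgradient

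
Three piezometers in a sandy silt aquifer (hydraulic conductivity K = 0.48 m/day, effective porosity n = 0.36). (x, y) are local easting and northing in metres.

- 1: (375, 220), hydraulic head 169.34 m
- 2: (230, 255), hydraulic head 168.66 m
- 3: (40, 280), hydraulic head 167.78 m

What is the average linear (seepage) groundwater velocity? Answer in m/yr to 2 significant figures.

Taking 1 as reference: 2−1 = (-145, 35, -0.68); 3−1 = (-335, 60, -1.56).
Determinant of the coordinate differences = (-145)·60 − (-335)·35 = 3025.
∂h/∂x = [(-0.68)·60 − (-1.56)·35] / 3025 = +0.004562
∂h/∂y = [(-145)·(-1.56) − (-335)·(-0.68)] / 3025 = -0.0005289
|∇h| = √(0.004562² + -0.0005289²) = 0.004593
Seepage velocity v = K·i/n = 0.48 × 0.004593 / 0.36 = 0.006124 m/day = 2.237 m/yr.

2.2 m/yr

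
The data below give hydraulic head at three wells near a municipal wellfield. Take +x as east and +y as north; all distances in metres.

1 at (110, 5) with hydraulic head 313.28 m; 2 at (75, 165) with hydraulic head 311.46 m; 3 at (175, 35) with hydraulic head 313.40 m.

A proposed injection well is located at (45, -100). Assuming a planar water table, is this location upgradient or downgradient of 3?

Differences from 1: to 2 (Δx, Δy, Δh) = (-35, 160, -1.82); to 3 = (65, 30, +0.12).
Solve a·Δx + b·Δy = Δh: det = (-35)·30 − 65·160 = -11450.
∂h/∂x = [(-1.82)·30 − (+0.12)·160] / -11450 = +0.006445
∂h/∂y = [(-35)·(+0.12) − 65·(-1.82)] / -11450 = -0.009965
Head at (45, -100) = 313.28 + (+0.006445)·(-65) + (-0.009965)·(-105) = 313.91 m.
That is higher than the 313.40 m at 3, so the point is upgradient.

upgradient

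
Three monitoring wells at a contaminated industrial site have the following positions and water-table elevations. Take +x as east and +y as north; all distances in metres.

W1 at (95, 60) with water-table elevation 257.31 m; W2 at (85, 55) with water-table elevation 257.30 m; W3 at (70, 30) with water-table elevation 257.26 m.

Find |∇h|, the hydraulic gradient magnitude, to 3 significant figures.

Differences from W1: to W2 (Δx, Δy, Δh) = (-10, -5, -0.01); to W3 = (-25, -30, -0.05).
Solve a·Δx + b·Δy = Δh: det = (-10)·(-30) − (-25)·(-5) = 175.
∂h/∂x = [(-0.01)·(-30) − (-0.05)·(-5)] / 175 = +0.0002857
∂h/∂y = [(-10)·(-0.05) − (-25)·(-0.01)] / 175 = +0.001429
|∇h| = √(0.0002857² + 0.001429²) = 0.001457

0.00146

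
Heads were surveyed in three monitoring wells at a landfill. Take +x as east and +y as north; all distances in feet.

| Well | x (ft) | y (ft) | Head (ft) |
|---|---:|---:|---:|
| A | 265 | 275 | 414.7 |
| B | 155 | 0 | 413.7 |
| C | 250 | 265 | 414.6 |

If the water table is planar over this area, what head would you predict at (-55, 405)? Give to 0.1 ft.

Differences from A: to B (Δx, Δy, Δh) = (-110, -275, -1.0); to C = (-15, -10, -0.1).
Solve a·Δx + b·Δy = Δh: det = (-110)·(-10) − (-15)·(-275) = -3025.
∂h/∂x = [(-1.0)·(-10) − (-0.1)·(-275)] / -3025 = +0.005785
∂h/∂y = [(-110)·(-0.1) − (-15)·(-1.0)] / -3025 = +0.001322
h(-55, 405) = 414.7 + (+0.005785)·(-320) + (+0.001322)·(130) = 414.7 -1.851 +0.172 = 413.021 ft.

413.0 ft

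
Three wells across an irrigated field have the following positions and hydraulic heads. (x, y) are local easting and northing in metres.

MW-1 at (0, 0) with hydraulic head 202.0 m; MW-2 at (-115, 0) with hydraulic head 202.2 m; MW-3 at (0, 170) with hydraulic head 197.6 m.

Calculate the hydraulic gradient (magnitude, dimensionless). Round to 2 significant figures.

0.026

∂h/∂x = (202.2 − 202.0) / (-115 − 0) = -0.001739
∂h/∂y = (197.6 − 202.0) / (170 − 0) = -0.02588
|∇h| = √(-0.001739² + -0.02588²) = 0.02594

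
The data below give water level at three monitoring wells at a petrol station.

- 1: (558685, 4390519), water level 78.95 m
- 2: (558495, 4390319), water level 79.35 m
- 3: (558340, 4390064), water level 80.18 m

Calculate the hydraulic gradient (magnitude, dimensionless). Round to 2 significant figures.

0.0066

Differences from 1: to 2 (Δx, Δy, Δh) = (-190, -200, +0.40); to 3 = (-345, -455, +1.23).
Solve a·Δx + b·Δy = Δh: det = (-190)·(-455) − (-345)·(-200) = 17450.
∂h/∂x = [(+0.40)·(-455) − (+1.23)·(-200)] / 17450 = +0.003668
∂h/∂y = [(-190)·(+1.23) − (-345)·(+0.40)] / 17450 = -0.005484
|∇h| = √(0.003668² + -0.005484²) = 0.006598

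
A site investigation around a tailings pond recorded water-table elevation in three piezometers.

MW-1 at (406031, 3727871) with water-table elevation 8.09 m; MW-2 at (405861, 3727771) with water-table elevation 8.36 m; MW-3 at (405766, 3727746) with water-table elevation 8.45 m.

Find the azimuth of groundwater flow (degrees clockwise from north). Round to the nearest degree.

Taking MW-1 as reference: MW-2−MW-1 = (-170, -100, +0.27); MW-3−MW-1 = (-265, -125, +0.36).
Determinant of the coordinate differences = (-170)·(-125) − (-265)·(-100) = -5250.
∂h/∂x = [(+0.27)·(-125) − (+0.36)·(-100)] / -5250 = -0.0004286
∂h/∂y = [(-170)·(+0.36) − (-265)·(+0.27)] / -5250 = -0.001971
Flow direction (−∇h) has components (+0.0004286 E, +0.001971 N).
Azimuth = atan2(E, N) = atan2(+0.0004286, +0.001971) = 12.3° ≈ 012°.

012°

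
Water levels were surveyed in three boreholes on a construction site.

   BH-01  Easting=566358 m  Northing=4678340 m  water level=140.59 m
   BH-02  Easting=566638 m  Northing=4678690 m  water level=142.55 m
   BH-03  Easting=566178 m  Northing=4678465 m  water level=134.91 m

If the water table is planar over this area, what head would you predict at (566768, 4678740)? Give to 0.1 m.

Differences from BH-01: to BH-02 (Δx, Δy, Δh) = (280, 350, +1.96); to BH-03 = (-180, 125, -5.68).
Solve a·Δx + b·Δy = Δh: det = 280·125 − (-180)·350 = 98000.
∂h/∂x = [(+1.96)·125 − (-5.68)·350] / 98000 = +0.02279
∂h/∂y = [280·(-5.68) − (-180)·(+1.96)] / 98000 = -0.01263
h(566768, 4678740) = 140.59 + (+0.02279)·(410) + (-0.01263)·(400) = 140.59 +9.342 -5.051 = 144.881 m.

144.9 m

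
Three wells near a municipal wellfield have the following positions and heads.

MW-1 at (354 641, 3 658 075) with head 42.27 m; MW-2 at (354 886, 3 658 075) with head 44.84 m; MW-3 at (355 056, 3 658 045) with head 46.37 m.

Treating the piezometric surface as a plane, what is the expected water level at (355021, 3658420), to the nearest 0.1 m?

With h = a·x + b·y + c and MW-1 as origin, the differences give:
  245·a + 0·b = +2.57
  415·a + (-30)·b = +4.10
Eliminate b (×(-30) and ×0, subtract): -7350·a = -77.100 → a = ∂h/∂x = +0.01049
Back-substitute: b = ∂h/∂y = +0.008442.
h(355021, 3658420) = 42.27 + (+0.01049)·(380) + (+0.008442)·(345) = 42.27 +3.986 +2.913 = 49.169 m.

49.2 m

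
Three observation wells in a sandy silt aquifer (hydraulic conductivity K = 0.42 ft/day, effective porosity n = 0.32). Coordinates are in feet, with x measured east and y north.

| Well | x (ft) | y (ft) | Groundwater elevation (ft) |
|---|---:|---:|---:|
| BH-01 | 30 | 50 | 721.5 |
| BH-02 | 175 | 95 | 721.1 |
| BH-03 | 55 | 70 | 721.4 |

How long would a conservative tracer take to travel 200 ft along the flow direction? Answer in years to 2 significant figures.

With h = a·x + b·y + c and BH-01 as origin, the differences give:
  145·a + 45·b = -0.4
  25·a + 20·b = -0.1
Eliminate b (×20 and ×45, subtract): 1775·a = -3.50 → a = ∂h/∂x = -0.001972
Back-substitute: b = ∂h/∂y = -0.002535.
|∇h| = √(-0.001972² + -0.002535²) = 0.003212
Seepage velocity v = K·i/n = 0.42 × 0.003212 / 0.32 = 0.004216 ft/day.
t = 200 / 0.004216 = 4.744e+04 days = 130 years.

130 years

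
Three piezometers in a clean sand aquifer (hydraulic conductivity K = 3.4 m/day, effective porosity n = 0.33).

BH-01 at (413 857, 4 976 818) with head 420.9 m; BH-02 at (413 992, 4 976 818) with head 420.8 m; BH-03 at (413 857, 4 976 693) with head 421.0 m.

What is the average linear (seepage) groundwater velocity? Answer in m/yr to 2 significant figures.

∂h/∂x = (420.8 − 420.9) / (413992 − 413857) = -0.0007407
∂h/∂y = (421.0 − 420.9) / (4976693 − 4976818) = -0.0008000
|∇h| = √(-0.0007407² + -0.0008000²) = 0.00109
Seepage velocity v = K·i/n = 3.4 × 0.00109 / 0.33 = 0.01123 m/day = 4.102 m/yr.

4.1 m/yr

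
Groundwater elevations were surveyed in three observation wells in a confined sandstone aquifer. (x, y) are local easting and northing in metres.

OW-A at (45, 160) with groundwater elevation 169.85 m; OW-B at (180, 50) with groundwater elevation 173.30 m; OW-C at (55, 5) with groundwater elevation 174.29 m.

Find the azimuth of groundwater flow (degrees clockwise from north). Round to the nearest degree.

355°

Differences from OW-A: to OW-B (Δx, Δy, Δh) = (135, -110, +3.45); to OW-C = (10, -155, +4.44).
Determinant of the coordinate differences = 135·(-155) − 10·(-110) = -19825.
∂h/∂x = [(+3.45)·(-155) − (+4.44)·(-110)] / -19825 = +0.002338
∂h/∂y = [135·(+4.44) − 10·(+3.45)] / -19825 = -0.02849
Flow direction (−∇h) has components (-0.002338 E, +0.02849 N).
Azimuth = atan2(E, N) = atan2(-0.002338, +0.02849) = 355.3° ≈ 355°.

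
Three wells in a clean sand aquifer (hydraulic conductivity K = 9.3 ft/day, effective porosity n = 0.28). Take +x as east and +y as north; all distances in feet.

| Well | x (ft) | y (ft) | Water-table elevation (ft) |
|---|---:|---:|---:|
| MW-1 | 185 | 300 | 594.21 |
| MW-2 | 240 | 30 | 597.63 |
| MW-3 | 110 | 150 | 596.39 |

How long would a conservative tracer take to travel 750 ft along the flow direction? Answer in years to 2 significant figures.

4.6 years

Differences from MW-1: to MW-2 (Δx, Δy, Δh) = (55, -270, +3.42); to MW-3 = (-75, -150, +2.18).
Determinant of the coordinate differences = 55·(-150) − (-75)·(-270) = -28500.
∂h/∂x = [(+3.42)·(-150) − (+2.18)·(-270)] / -28500 = -0.002653
∂h/∂y = [55·(+2.18) − (-75)·(+3.42)] / -28500 = -0.01321
|∇h| = √(-0.002653² + -0.01321²) = 0.01347
Seepage velocity v = K·i/n = 9.3 × 0.01347 / 0.28 = 0.4474 ft/day.
t = 750 / 0.4474 = 1676 days = 4.59 years.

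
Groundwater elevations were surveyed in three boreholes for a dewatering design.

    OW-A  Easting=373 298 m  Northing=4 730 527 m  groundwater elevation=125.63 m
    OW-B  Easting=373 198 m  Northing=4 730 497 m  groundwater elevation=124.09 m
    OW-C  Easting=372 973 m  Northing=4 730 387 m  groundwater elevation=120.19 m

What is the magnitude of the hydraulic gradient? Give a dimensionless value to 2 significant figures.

Taking OW-A as reference: OW-B−OW-A = (-100, -30, -1.54); OW-C−OW-A = (-325, -140, -5.44).
Determinant of the coordinate differences = (-100)·(-140) − (-325)·(-30) = 4250.
∂h/∂x = [(-1.54)·(-140) − (-5.44)·(-30)] / 4250 = +0.01233
∂h/∂y = [(-100)·(-5.44) − (-325)·(-1.54)] / 4250 = +0.01024
|∇h| = √(0.01233² + 0.01024²) = 0.01603

0.016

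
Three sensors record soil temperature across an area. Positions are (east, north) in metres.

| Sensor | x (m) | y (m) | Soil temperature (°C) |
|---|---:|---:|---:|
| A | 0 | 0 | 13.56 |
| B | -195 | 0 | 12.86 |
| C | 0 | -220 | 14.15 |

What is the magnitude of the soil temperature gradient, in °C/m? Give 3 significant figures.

∂T/∂x = (12.86 − 13.56) / (-195 − 0) = +0.003590
∂T/∂y = (14.15 − 13.56) / (-220 − 0) = -0.002682
|∇f| = √(0.003590² + -0.002682²) = 0.004481 °C/m

0.00448 °C/m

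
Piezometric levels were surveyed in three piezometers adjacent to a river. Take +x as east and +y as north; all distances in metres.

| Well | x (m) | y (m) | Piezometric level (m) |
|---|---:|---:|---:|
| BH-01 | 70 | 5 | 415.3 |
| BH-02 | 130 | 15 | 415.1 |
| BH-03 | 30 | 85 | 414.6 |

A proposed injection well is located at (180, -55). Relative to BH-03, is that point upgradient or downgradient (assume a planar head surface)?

With h = a·x + b·y + c and BH-01 as origin, the differences give:
  60·a + 10·b = -0.2
  (-40)·a + 80·b = -0.7
Eliminate b (×80 and ×10, subtract): 5200·a = -9.00 → a = ∂h/∂x = -0.001731
Back-substitute: b = ∂h/∂y = -0.009615.
Head at (180, -55) = 415.3 + (-0.001731)·(110) + (-0.009615)·(-60) = 415.69 m.
That is higher than the 414.6 m at BH-03, so the point is upgradient.

upgradient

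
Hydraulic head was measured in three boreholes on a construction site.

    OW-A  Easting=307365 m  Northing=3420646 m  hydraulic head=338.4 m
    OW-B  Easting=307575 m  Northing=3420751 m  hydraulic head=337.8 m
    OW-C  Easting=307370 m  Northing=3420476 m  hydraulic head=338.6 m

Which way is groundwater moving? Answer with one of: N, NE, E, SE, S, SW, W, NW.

Differences from OW-A: to OW-B (Δx, Δy, Δh) = (210, 105, -0.6); to OW-C = (5, -170, +0.2).
Solve a·Δx + b·Δy = Δh: det = 210·(-170) − 5·105 = -36225.
∂h/∂x = [(-0.6)·(-170) − (+0.2)·105] / -36225 = -0.002236
∂h/∂y = [210·(+0.2) − 5·(-0.6)] / -36225 = -0.001242
Flow = −∇h = (+0.002236 east, +0.001242 north), which points northeast.

NE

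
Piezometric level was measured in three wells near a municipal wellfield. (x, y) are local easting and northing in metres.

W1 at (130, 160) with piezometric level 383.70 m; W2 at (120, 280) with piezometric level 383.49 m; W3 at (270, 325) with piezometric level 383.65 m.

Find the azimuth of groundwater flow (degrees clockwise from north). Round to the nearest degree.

316°

Three-point gradient (reference W1): Δ to W2 = (-10, 120, -0.21), Δ to W3 = (140, 165, -0.05).
∂h/∂x = +0.001553, ∂h/∂y = -0.001621 (det = -18450).
Flow direction (−∇h) has components (-0.001553 E, +0.001621 N).
Azimuth = atan2(E, N) = atan2(-0.001553, +0.001621) = 316.2° ≈ 316°.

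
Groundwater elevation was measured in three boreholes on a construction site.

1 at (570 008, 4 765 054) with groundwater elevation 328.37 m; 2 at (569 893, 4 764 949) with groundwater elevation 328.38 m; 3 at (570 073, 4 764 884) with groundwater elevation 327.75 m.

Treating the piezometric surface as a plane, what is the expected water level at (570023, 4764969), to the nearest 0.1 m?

Taking 1 as reference: 2−1 = (-115, -105, +0.01); 3−1 = (65, -170, -0.62).
Solve a·Δx + b·Δy = Δh: det = (-115)·(-170) − 65·(-105) = 26375.
∂h/∂x = [(+0.01)·(-170) − (-0.62)·(-105)] / 26375 = -0.002533
∂h/∂y = [(-115)·(-0.62) − 65·(+0.01)] / 26375 = +0.002679
h(570023, 4764969) = 328.37 + (-0.002533)·(15) + (+0.002679)·(-85) = 328.37 -0.038 -0.228 = 328.104 m.

328.1 m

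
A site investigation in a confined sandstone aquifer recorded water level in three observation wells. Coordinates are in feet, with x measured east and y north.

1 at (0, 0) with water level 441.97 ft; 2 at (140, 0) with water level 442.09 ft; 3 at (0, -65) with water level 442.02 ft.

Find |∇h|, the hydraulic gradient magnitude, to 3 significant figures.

0.00115

∂h/∂x = (442.09 − 441.97) / (140 − 0) = +0.0008571
∂h/∂y = (442.02 − 441.97) / (-65 − 0) = -0.0007692
|∇h| = √(0.0008571² + -0.0007692²) = 0.001152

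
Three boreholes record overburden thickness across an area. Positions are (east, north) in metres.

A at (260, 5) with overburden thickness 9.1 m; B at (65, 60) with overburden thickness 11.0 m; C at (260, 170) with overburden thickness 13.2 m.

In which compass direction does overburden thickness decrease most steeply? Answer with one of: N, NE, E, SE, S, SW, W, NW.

S

Differences from A: to B (Δx, Δy, Δh) = (-195, 55, +1.9); to C = (0, 165, +4.1).
Determinant of the coordinate differences = (-195)·165 − 0·55 = -32175.
∂d/∂x = [(+1.9)·165 − (+4.1)·55] / -32175 = -0.002735
∂d/∂y = [(-195)·(+4.1) − 0·(+1.9)] / -32175 = +0.02485
Steepest decrease is along −∇f = (+0.002735 E, -0.02485 N) → south.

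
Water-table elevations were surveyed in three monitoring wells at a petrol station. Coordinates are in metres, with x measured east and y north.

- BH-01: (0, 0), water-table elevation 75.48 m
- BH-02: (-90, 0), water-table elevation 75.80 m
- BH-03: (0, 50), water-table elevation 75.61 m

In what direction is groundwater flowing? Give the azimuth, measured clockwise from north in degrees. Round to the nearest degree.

∂h/∂x = (75.80 − 75.48) / (-90 − 0) = -0.003556
∂h/∂y = (75.61 − 75.48) / (50 − 0) = +0.002600
Flow direction (−∇h) has components (+0.003556 E, -0.002600 N).
Azimuth = atan2(E, N) = atan2(+0.003556, -0.002600) = 126.2° ≈ 126°.

126°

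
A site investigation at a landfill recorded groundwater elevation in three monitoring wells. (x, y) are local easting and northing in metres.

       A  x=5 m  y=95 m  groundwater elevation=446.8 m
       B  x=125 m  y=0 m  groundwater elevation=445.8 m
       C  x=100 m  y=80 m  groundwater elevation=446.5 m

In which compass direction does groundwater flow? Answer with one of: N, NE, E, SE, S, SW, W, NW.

With h = a·x + b·y + c and A as origin, the differences give:
  120·a + (-95)·b = -1.0
  95·a + (-15)·b = -0.3
Eliminate b (×(-15) and ×(-95), subtract): 7225·a = -13.50 → a = ∂h/∂x = -0.001869
Back-substitute: b = ∂h/∂y = +0.008166.
Flow = −∇h = (+0.001869 east, -0.008166 north), which points south.

S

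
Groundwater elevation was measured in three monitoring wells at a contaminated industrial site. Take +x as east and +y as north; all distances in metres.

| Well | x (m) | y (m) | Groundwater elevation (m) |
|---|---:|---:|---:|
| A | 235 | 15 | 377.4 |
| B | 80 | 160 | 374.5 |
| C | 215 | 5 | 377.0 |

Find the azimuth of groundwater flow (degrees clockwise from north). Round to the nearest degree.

267°

With h = a·x + b·y + c and A as origin, the differences give:
  (-155)·a + 145·b = -2.9
  (-20)·a + (-10)·b = -0.4
Eliminate b (×(-10) and ×145, subtract): 4450·a = 87.00 → a = ∂h/∂x = +0.01955
Back-substitute: b = ∂h/∂y = +0.0008989.
Flow direction (−∇h) has components (-0.01955 E, -0.0008989 N).
Azimuth = atan2(E, N) = atan2(-0.01955, -0.0008989) = 267.4° ≈ 267°.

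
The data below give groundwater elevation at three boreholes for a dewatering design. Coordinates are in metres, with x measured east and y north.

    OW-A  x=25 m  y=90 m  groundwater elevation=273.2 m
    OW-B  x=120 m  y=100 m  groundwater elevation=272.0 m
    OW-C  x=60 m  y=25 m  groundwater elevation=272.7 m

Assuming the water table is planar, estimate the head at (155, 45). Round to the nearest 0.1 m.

271.5 m

With h = a·x + b·y + c and OW-A as origin, the differences give:
  95·a + 10·b = -1.2
  35·a + (-65)·b = -0.5
Eliminate b (×(-65) and ×10, subtract): -6525·a = 83.00 → a = ∂h/∂x = -0.01272
Back-substitute: b = ∂h/∂y = +0.0008429.
h(155, 45) = 273.2 + (-0.01272)·(130) + (+0.0008429)·(-45) = 273.2 -1.654 -0.038 = 271.508 m.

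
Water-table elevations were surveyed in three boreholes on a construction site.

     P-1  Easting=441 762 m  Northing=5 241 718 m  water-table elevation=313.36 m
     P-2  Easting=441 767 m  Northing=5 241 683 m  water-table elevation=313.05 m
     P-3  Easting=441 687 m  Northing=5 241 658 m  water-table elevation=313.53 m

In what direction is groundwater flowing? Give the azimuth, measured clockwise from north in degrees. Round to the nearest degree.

Differences from P-1: to P-2 (Δx, Δy, Δh) = (5, -35, -0.31); to P-3 = (-75, -60, +0.17).
Solve a·Δx + b·Δy = Δh: det = 5·(-60) − (-75)·(-35) = -2925.
∂h/∂x = [(-0.31)·(-60) − (+0.17)·(-35)] / -2925 = -0.008393
∂h/∂y = [5·(+0.17) − (-75)·(-0.31)] / -2925 = +0.007658
Flow direction (−∇h) has components (+0.008393 E, -0.007658 N).
Azimuth = atan2(E, N) = atan2(+0.008393, -0.007658) = 132.4° ≈ 132°.

132°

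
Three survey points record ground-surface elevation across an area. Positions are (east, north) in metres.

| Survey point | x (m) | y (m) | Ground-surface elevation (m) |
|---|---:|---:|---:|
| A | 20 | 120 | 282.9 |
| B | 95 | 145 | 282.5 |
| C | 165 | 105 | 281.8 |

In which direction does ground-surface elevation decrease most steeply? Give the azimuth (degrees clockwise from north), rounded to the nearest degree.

With z = a·x + b·y + c and A as origin, the differences give:
  75·a + 25·b = -0.4
  145·a + (-15)·b = -1.1
Eliminate b (×(-15) and ×25, subtract): -4750·a = 33.50 → a = ∂z/∂x = -0.007053
Back-substitute: b = ∂z/∂y = +0.005158.
Steepest decrease is along −∇f: components (+0.007053 E, -0.005158 N).
Azimuth = atan2(+0.007053, -0.005158) = 126.2° ≈ 126°.

126°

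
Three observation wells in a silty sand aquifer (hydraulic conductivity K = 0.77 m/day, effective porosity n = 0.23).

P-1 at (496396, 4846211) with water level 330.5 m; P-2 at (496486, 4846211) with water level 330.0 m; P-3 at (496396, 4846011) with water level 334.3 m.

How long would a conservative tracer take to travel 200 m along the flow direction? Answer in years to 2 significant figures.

8.3 years

∂h/∂x = (330.0 − 330.5) / (496486 − 496396) = -0.005556
∂h/∂y = (334.3 − 330.5) / (4846011 − 4846211) = -0.01900
|∇h| = √(-0.005556² + -0.01900²) = 0.0198
Seepage velocity v = K·i/n = 0.77 × 0.0198 / 0.23 = 0.06629 m/day.
t = 200 / 0.06629 = 3017 days = 8.26 years.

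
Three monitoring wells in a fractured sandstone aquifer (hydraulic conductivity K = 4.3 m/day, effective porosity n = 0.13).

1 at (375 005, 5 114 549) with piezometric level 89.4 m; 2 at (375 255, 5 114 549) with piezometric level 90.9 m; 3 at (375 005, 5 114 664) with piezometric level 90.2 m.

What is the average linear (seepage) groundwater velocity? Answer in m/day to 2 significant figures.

0.30 m/day

∂h/∂x = (90.9 − 89.4) / (375255 − 375005) = +0.006000
∂h/∂y = (90.2 − 89.4) / (5114664 − 5114549) = +0.006957
|∇h| = √(0.006000² + 0.006957²) = 0.009187
Seepage velocity v = K·i/n = 4.3 × 0.009187 / 0.13 = 0.3039 m/day.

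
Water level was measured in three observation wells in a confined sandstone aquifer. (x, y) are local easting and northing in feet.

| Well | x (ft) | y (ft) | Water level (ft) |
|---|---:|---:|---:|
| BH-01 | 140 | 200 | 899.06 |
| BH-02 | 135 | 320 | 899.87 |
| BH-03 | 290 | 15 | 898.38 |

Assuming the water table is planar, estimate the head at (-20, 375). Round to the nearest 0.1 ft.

899.6 ft

Taking BH-01 as reference: BH-02−BH-01 = (-5, 120, +0.81); BH-03−BH-01 = (150, -185, -0.68).
Determinant of the coordinate differences = (-5)·(-185) − 150·120 = -17075.
∂h/∂x = [(+0.81)·(-185) − (-0.68)·120] / -17075 = +0.003997
∂h/∂y = [(-5)·(-0.68) − 150·(+0.81)] / -17075 = +0.006917
h(-20, 375) = 899.06 + (+0.003997)·(-160) + (+0.006917)·(175) = 899.06 -0.640 +1.210 = 899.631 ft.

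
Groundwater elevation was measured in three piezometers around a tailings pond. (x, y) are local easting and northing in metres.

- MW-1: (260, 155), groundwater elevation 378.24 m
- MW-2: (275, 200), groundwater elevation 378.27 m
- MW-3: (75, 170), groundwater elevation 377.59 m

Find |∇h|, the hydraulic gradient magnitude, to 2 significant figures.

0.0035

Taking MW-1 as reference: MW-2−MW-1 = (15, 45, +0.03); MW-3−MW-1 = (-185, 15, -0.65).
Solve a·Δx + b·Δy = Δh: det = 15·15 − (-185)·45 = 8550.
∂h/∂x = [(+0.03)·15 − (-0.65)·45] / 8550 = +0.003474
∂h/∂y = [15·(-0.65) − (-185)·(+0.03)] / 8550 = -0.0004912
|∇h| = √(0.003474² + -0.0004912²) = 0.003509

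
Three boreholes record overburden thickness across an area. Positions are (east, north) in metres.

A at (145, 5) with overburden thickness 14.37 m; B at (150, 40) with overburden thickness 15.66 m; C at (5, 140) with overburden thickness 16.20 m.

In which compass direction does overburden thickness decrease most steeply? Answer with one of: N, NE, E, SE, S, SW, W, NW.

SW

With d = a·x + b·y + c and A as origin, the differences give:
  5·a + 35·b = +1.29
  (-140)·a + 135·b = +1.83
Eliminate b (×135 and ×35, subtract): 5575·a = 110.100 → a = ∂d/∂x = +0.01975
Back-substitute: b = ∂d/∂y = +0.03404.
Steepest decrease is along −∇f = (-0.01975 E, -0.03404 N) → southwest.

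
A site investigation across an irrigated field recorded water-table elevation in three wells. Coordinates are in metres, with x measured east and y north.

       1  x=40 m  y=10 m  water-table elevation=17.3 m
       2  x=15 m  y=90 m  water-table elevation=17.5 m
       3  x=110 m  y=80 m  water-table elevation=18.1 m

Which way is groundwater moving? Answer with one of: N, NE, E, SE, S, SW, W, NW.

SW

Taking 1 as reference: 2−1 = (-25, 80, +0.2); 3−1 = (70, 70, +0.8).
Solve a·Δx + b·Δy = Δh: det = (-25)·70 − 70·80 = -7350.
∂h/∂x = [(+0.2)·70 − (+0.8)·80] / -7350 = +0.006803
∂h/∂y = [(-25)·(+0.8) − 70·(+0.2)] / -7350 = +0.004626
Flow = −∇h = (-0.006803 east, -0.004626 north), which points southwest.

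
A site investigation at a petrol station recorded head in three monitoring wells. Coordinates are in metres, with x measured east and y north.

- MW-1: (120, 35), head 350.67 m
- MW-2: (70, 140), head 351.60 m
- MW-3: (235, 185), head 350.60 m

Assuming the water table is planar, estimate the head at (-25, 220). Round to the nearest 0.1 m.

Three-point gradient (reference MW-1): Δ to MW-2 = (-50, 105, +0.93), Δ to MW-3 = (115, 150, -0.07).
∂h/∂x = -0.007502, ∂h/∂y = +0.005285 (det = -19575).
h(-25, 220) = 350.67 + (-0.007502)·(-145) + (+0.005285)·(185) = 350.67 +1.088 +0.978 = 352.735 m.

352.7 m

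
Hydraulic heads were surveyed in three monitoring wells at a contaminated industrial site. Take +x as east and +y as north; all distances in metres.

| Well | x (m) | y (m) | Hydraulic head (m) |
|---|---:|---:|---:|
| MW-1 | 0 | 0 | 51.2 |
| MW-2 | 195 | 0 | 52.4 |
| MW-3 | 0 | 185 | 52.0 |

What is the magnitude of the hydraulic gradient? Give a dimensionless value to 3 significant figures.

∂h/∂x = (52.4 − 51.2) / (195 − 0) = +0.006154
∂h/∂y = (52.0 − 51.2) / (185 − 0) = +0.004324
|∇h| = √(0.006154² + 0.004324²) = 0.007521

0.00752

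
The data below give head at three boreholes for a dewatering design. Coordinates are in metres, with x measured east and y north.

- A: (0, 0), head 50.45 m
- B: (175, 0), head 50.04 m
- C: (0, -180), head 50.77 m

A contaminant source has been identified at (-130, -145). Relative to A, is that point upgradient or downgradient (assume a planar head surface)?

upgradient

∂h/∂x = (50.04 − 50.45) / (175 − 0) = -0.002343
∂h/∂y = (50.77 − 50.45) / (-180 − 0) = -0.001778
Head at (-130, -145) = 50.45 + (-0.002343)·(-130) + (-0.001778)·(-145) = 51.01 m.
That is higher than the 50.45 m at A, so the point is upgradient.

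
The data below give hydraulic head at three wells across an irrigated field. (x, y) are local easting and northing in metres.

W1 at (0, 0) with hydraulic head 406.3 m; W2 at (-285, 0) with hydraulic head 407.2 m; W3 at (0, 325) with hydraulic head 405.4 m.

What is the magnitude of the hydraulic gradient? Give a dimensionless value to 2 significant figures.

0.0042

∂h/∂x = (407.2 − 406.3) / (-285 − 0) = -0.003158
∂h/∂y = (405.4 − 406.3) / (325 − 0) = -0.002769
|∇h| = √(-0.003158² + -0.002769²) = 0.0042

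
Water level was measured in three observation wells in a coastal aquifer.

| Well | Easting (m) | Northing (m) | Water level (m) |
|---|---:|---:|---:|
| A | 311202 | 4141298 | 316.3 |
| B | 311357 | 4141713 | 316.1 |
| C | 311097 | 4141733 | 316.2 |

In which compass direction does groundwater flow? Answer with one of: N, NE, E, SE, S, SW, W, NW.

Differences from A: to B (Δx, Δy, Δh) = (155, 415, -0.2); to C = (-105, 435, -0.1).
Determinant of the coordinate differences = 155·435 − (-105)·415 = 111000.
∂h/∂x = [(-0.2)·435 − (-0.1)·415] / 111000 = -0.0004099
∂h/∂y = [155·(-0.1) − (-105)·(-0.2)] / 111000 = -0.0003288
Flow = −∇h = (+0.0004099 east, +0.0003288 north), which points northeast.

NE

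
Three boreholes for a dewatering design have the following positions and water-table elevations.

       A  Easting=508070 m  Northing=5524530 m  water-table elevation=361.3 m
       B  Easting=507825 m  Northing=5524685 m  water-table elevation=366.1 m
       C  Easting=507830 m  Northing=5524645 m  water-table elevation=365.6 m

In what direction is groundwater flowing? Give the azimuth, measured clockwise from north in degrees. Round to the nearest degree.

131°

Differences from A: to B (Δx, Δy, Δh) = (-245, 155, +4.8); to C = (-240, 115, +4.3).
Determinant of the coordinate differences = (-245)·115 − (-240)·155 = 9025.
∂h/∂x = [(+4.8)·115 − (+4.3)·155] / 9025 = -0.01269
∂h/∂y = [(-245)·(+4.3) − (-240)·(+4.8)] / 9025 = +0.01091
Flow direction (−∇h) has components (+0.01269 E, -0.01091 N).
Azimuth = atan2(E, N) = atan2(+0.01269, -0.01091) = 130.7° ≈ 131°.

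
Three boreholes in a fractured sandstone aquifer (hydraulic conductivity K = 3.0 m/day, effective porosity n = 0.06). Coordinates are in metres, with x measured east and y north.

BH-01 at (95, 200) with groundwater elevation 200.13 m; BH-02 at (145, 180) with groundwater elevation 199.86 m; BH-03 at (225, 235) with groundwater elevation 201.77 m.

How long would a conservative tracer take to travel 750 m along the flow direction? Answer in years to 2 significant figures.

Differences from BH-01: to BH-02 (Δx, Δy, Δh) = (50, -20, -0.27); to BH-03 = (130, 35, +1.64).
Solve a·Δx + b·Δy = Δh: det = 50·35 − 130·(-20) = 4350.
∂h/∂x = [(-0.27)·35 − (+1.64)·(-20)] / 4350 = +0.005368
∂h/∂y = [50·(+1.64) − 130·(-0.27)] / 4350 = +0.02692
|∇h| = √(0.005368² + 0.02692²) = 0.02745
Seepage velocity v = K·i/n = 3.0 × 0.02745 / 0.06 = 1.372 m/day.
t = 750 / 1.372 = 546.6 days = 1.5 years.

1.5 years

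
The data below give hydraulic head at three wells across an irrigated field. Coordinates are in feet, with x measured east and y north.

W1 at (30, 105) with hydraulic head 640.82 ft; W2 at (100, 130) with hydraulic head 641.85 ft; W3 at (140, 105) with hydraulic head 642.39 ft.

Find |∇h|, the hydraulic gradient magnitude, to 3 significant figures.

Differences from W1: to W2 (Δx, Δy, Δh) = (70, 25, +1.03); to W3 = (110, 0, +1.57).
Solve a·Δx + b·Δy = Δh: det = 70·0 − 110·25 = -2750.
∂h/∂x = [(+1.03)·0 − (+1.57)·25] / -2750 = +0.01427
∂h/∂y = [70·(+1.57) − 110·(+1.03)] / -2750 = +0.001236
|∇h| = √(0.01427² + 0.001236²) = 0.01432

0.0143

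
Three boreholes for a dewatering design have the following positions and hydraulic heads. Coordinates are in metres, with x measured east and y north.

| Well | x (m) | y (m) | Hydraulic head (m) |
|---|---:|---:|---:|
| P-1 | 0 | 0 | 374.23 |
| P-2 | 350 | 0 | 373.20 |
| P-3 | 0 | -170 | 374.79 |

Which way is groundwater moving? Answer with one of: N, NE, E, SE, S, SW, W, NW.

NE

∂h/∂x = (373.20 − 374.23) / (350 − 0) = -0.002943
∂h/∂y = (374.79 − 374.23) / (-170 − 0) = -0.003294
Flow = −∇h = (+0.002943 east, +0.003294 north), which points northeast.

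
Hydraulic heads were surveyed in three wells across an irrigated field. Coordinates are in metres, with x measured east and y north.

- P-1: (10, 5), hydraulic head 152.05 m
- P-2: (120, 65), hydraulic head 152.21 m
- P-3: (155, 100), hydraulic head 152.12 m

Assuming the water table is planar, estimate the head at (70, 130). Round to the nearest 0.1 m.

Taking P-1 as reference: P-2−P-1 = (110, 60, +0.16); P-3−P-1 = (145, 95, +0.07).
Determinant of the coordinate differences = 110·95 − 145·60 = 1750.
∂h/∂x = [(+0.16)·95 − (+0.07)·60] / 1750 = +0.006286
∂h/∂y = [110·(+0.07) − 145·(+0.16)] / 1750 = -0.008857
h(70, 130) = 152.05 + (+0.006286)·(60) + (-0.008857)·(125) = 152.05 +0.377 -1.107 = 151.320 m.

151.3 m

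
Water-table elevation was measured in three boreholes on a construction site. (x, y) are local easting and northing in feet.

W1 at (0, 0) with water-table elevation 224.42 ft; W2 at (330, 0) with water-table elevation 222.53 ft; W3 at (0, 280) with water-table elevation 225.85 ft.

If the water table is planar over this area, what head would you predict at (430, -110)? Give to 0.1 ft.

221.4 ft

∂h/∂x = (222.53 − 224.42) / (330 − 0) = -0.005727
∂h/∂y = (225.85 − 224.42) / (280 − 0) = +0.005107
h(430, -110) = 224.42 + (-0.005727)·(430) + (+0.005107)·(-110) = 224.42 -2.463 -0.562 = 221.395 ft.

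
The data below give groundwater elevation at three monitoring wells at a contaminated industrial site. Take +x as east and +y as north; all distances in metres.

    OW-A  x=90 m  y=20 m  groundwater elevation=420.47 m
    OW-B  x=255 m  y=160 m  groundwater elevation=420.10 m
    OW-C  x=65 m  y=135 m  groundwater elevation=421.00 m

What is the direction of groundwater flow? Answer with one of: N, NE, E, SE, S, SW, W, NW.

SE

Differences from OW-A: to OW-B (Δx, Δy, Δh) = (165, 140, -0.37); to OW-C = (-25, 115, +0.53).
Determinant of the coordinate differences = 165·115 − (-25)·140 = 22475.
∂h/∂x = [(-0.37)·115 − (+0.53)·140] / 22475 = -0.005195
∂h/∂y = [165·(+0.53) − (-25)·(-0.37)] / 22475 = +0.003479
Flow = −∇h = (+0.005195 east, -0.003479 north), which points southeast.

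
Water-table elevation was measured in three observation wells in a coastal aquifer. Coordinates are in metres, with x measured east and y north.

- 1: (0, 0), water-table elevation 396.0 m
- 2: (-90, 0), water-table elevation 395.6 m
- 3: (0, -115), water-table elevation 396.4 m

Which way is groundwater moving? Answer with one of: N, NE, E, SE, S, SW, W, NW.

∂h/∂x = (395.6 − 396.0) / (-90 − 0) = +0.004444
∂h/∂y = (396.4 − 396.0) / (-115 − 0) = -0.003478
Flow = −∇h = (-0.004444 east, +0.003478 north), which points northwest.

NW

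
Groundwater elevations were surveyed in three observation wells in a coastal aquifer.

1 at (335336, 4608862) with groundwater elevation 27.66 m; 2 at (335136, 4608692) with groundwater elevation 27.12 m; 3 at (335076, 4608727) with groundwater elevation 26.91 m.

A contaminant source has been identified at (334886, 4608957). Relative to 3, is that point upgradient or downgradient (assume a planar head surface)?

With h = a·x + b·y + c and 1 as origin, the differences give:
  (-200)·a + (-170)·b = -0.54
  (-260)·a + (-135)·b = -0.75
Eliminate b (×(-135) and ×(-170), subtract): -17200·a = -54.600 → a = ∂h/∂x = +0.003174
Back-substitute: b = ∂h/∂y = -0.0005581.
Head at (334886, 4608957) = 27.66 + (+0.003174)·(-450) + (-0.0005581)·(95) = 26.18 m.
That is lower than the 26.91 m at 3, so the point is downgradient.

downgradient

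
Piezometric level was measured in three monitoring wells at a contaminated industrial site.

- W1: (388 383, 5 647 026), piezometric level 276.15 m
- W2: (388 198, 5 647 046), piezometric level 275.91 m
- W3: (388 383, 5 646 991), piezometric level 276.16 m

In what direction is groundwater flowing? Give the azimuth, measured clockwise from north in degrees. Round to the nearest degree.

Taking W1 as reference: W2−W1 = (-185, 20, -0.24); W3−W1 = (0, -35, +0.01).
Determinant of the coordinate differences = (-185)·(-35) − 0·20 = 6475.
∂h/∂x = [(-0.24)·(-35) − (+0.01)·20] / 6475 = +0.001266
∂h/∂y = [(-185)·(+0.01) − 0·(-0.24)] / 6475 = -0.0002857
Flow direction (−∇h) has components (-0.001266 E, +0.0002857 N).
Azimuth = atan2(E, N) = atan2(-0.001266, +0.0002857) = 282.7° ≈ 283°.

283°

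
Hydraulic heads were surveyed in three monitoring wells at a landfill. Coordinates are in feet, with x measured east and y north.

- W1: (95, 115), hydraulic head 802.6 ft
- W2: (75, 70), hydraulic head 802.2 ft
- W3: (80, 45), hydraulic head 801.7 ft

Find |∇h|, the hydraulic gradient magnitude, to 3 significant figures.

0.0239

Taking W1 as reference: W2−W1 = (-20, -45, -0.4); W3−W1 = (-15, -70, -0.9).
Solve a·Δx + b·Δy = Δh: det = (-20)·(-70) − (-15)·(-45) = 725.
∂h/∂x = [(-0.4)·(-70) − (-0.9)·(-45)] / 725 = -0.01724
∂h/∂y = [(-20)·(-0.9) − (-15)·(-0.4)] / 725 = +0.01655
|∇h| = √(-0.01724² + 0.01655²) = 0.0239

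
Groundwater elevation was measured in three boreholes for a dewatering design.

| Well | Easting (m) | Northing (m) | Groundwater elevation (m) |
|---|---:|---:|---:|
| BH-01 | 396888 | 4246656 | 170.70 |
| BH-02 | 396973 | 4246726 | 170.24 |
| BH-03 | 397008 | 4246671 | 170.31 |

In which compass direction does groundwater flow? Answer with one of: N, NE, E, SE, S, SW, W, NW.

NE

Taking BH-01 as reference: BH-02−BH-01 = (85, 70, -0.46); BH-03−BH-01 = (120, 15, -0.39).
Determinant of the coordinate differences = 85·15 − 120·70 = -7125.
∂h/∂x = [(-0.46)·15 − (-0.39)·70] / -7125 = -0.002863
∂h/∂y = [85·(-0.39) − 120·(-0.46)] / -7125 = -0.003095
Flow = −∇h = (+0.002863 east, +0.003095 north), which points northeast.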